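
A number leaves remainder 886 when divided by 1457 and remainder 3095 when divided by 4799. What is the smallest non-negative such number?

Write x = 886 + 1457·k. Then 1457·k ≡ 3095 − 886 ≡ 2209 (mod 4799).
Need 1457⁻¹ mod 4799. Extended Euclid on (4799, 1457):
4799 = 3×1457 + 428
1457 = 3×428 + 173
428 = 2×173 + 82
173 = 2×82 + 9
82 = 9×9 + 1
9 = 9×1 + 0
Back-substitute:
1 = 82 − 9·9
1 = −9·173 + 19·82
1 = 19·428 − 47·173
1 = −47·1457 + 160·428
1 = 160·4799 − 527·1457
1457⁻¹ ≡ 4272 (mod 4799), so k ≡ 4272·2209 ≡ 2014 (mod 4799).
x = 886 + 1457·2014 = 2935284.

2935284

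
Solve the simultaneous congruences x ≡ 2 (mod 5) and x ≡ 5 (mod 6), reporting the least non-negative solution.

Write x = 2 + 5·k. Then 5·k ≡ 5 − 2 ≡ 3 (mod 6).
Need 5⁻¹ mod 6. Extended Euclid on (6, 5):
6 = 1*5 + 1
5 = 5*1 + 0
Back-substitute:
1 = 6 − 5
5⁻¹ ≡ 5 (mod 6), so k ≡ 5·3 ≡ 3 (mod 6).
x = 2 + 5·3 = 17.

17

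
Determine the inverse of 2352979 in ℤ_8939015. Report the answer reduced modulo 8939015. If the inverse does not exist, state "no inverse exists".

2695044

Extended Euclidean algorithm:
8939015 = 3·2352979 + 1880078
2352979 = 1·1880078 + 472901
1880078 = 3·472901 + 461375
472901 = 1·461375 + 11526
461375 = 40·11526 + 335
11526 = 34·335 + 136
335 = 2·136 + 63
136 = 2·63 + 10
63 = 6·10 + 3
10 = 3·3 + 1
3 = 3·1 + 0
gcd = 1, so the inverse exists. Back-substitute:
1 = 10 − 3·3
1 = −3·63 + 19·10
1 = 19·136 − 41·63
1 = −41·335 + 101·136
1 = 101·11526 − 3475·335
1 = −3475·461375 + 139101·11526
1 = 139101·472901 − 142576·461375
1 = −142576·1880078 + 566829·472901
1 = 566829·2352979 − 709405·1880078
1 = −709405·8939015 + 2695044·2352979
So 2352979·2695044 ≡ 1 (mod 8939015).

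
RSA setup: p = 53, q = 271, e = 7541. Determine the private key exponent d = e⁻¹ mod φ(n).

12221

φ(n) = (p−1)(q−1) = 52·270 = 14040.
Need d with 7541·d ≡ 1 (mod 14040). Apply the extended Euclidean algorithm:
14040 = 1·7541 + 6499
7541 = 1·6499 + 1042
6499 = 6·1042 + 247
1042 = 4·247 + 54
247 = 4·54 + 31
54 = 1·31 + 23
31 = 1·23 + 8
23 = 2·8 + 7
8 = 1·7 + 1
7 = 7·1 + 0
Back-substitute:
1 = 8 − 7
1 = −23 + 3·8
1 = 3·31 − 4·23
1 = −4·54 + 7·31
1 = 7·247 − 32·54
1 = −32·1042 + 135·247
1 = 135·6499 − 842·1042
1 = −842·7541 + 977·6499
1 = 977·14040 − 1819·7541
So 7541·(-1819) ≡ 1 (mod 14040), hence d ≡ -1819 ≡ 12221 (mod 14040).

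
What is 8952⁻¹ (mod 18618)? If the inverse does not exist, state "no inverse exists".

Compute gcd(8952, 18618):
18618 = 2*8952 + 714
8952 = 12*714 + 384
714 = 1*384 + 330
384 = 1*330 + 54
330 = 6*54 + 6
54 = 9*6 + 0
Since gcd = 6 > 1, 8952 is not a unit mod 18618.

no inverse exists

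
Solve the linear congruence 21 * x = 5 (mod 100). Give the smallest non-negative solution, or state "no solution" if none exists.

First find gcd(21, 100):
100 = 4·21 + 16
21 = 1·16 + 5
16 = 3·5 + 1
5 = 5·1 + 0
gcd = 1, so a unique solution mod 100 exists.
Back-substitute for the Bézout coefficients:
1 = 16 − 3·5
1 = −3·21 + 4·16
1 = 4·100 − 19·21
So 21·(-19) ≡ 1 (mod 100), giving 21⁻¹ ≡ 81.
x ≡ 21⁻¹·5 ≡ 81·5 ≡ 5 (mod 100).

5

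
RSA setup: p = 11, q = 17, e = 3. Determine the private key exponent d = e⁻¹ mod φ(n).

107

φ(n) = (p−1)(q−1) = 10·16 = 160.
Need d with 3·d ≡ 1 (mod 160). Apply the extended Euclidean algorithm:
160 = 53·3 + 1
3 = 3·1 + 0
Back-substitute:
1 = 160 − 53·3
So 3·(-53) ≡ 1 (mod 160), hence d ≡ -53 ≡ 107 (mod 160).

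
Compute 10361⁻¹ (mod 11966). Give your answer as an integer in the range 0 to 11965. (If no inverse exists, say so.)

Run Euclid on (11966, 10361):
11966 = 1·10361 + 1605
10361 = 6·1605 + 731
1605 = 2·731 + 143
731 = 5·143 + 16
143 = 8·16 + 15
16 = 1·15 + 1
15 = 15·1 + 0
The gcd is 1. Working backward:
1 = 16 − 15
1 = −143 + 9·16
1 = 9·731 − 46·143
1 = −46·1605 + 101·731
1 = 101·10361 − 652·1605
1 = −652·11966 + 753·10361
So 10361·753 ≡ 1 (mod 11966).

753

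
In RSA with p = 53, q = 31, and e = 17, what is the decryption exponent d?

φ(n) = (p−1)(q−1) = 52·30 = 1560.
Need d with 17·d ≡ 1 (mod 1560). Apply the extended Euclidean algorithm:
1560 = 91·17 + 13
17 = 1·13 + 4
13 = 3·4 + 1
4 = 4·1 + 0
Back-substitute:
1 = 13 − 3·4
1 = −3·17 + 4·13
1 = 4·1560 − 367·17
So 17·(-367) ≡ 1 (mod 1560), hence d ≡ -367 ≡ 1193 (mod 1560).

1193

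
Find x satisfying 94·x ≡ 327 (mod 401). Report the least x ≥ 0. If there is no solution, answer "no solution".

First find gcd(94, 401):
401 = 4×94 + 25
94 = 3×25 + 19
25 = 1×19 + 6
19 = 3×6 + 1
6 = 6×1 + 0
gcd = 1, so a unique solution mod 401 exists.
Back-substitute for the Bézout coefficients:
1 = 19 − 3·6
1 = −3·25 + 4·19
1 = 4·94 − 15·25
1 = −15·401 + 64·94
So 94·(64) ≡ 1 (mod 401), giving 94⁻¹ ≡ 64.
x ≡ 94⁻¹·327 ≡ 64·327 ≡ 76 (mod 401).

76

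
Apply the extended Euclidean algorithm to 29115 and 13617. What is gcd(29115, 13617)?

9

Repeated division:
29115 = 2·13617 + 1881
13617 = 7·1881 + 450
1881 = 4·450 + 81
450 = 5·81 + 45
81 = 1·45 + 36
45 = 1·36 + 9
36 = 4·9 + 0
gcd(29115, 13617) = 9.
Express as a combination:
9 = 45 − 36
9 = −81 + 2·45
9 = 2·450 − 11·81
9 = −11·1881 + 46·450
9 = 46·13617 − 333·1881
9 = −333·29115 + 712·13617
So 9 = (-333)·29115 + (712)·13617.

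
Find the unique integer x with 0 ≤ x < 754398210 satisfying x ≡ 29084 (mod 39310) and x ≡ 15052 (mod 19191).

Write x = 29084 + 39310·k. Then 39310·k ≡ 15052 − 29084 ≡ 5159 (mod 19191).
Need 39310⁻¹ mod 19191. Extended Euclid on (19191, 928):
19191 = 20*928 + 631
928 = 1*631 + 297
631 = 2*297 + 37
297 = 8*37 + 1
37 = 37*1 + 0
Back-substitute:
1 = 297 − 8·37
1 = −8·631 + 17·297
1 = 17·928 − 25·631
1 = −25·19191 + 517·928
39310⁻¹ ≡ 517 (mod 19191), so k ≡ 517·5159 ≡ 18845 (mod 19191).
x = 29084 + 39310·18845 = 740826034.

740826034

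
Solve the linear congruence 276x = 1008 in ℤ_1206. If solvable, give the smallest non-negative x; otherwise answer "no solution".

First find gcd(276, 1206):
1206 = 4·276 + 102
276 = 2·102 + 72
102 = 1·72 + 30
72 = 2·30 + 12
30 = 2·12 + 6
12 = 2·6 + 0
gcd = 6 and 6 | 1008, so solutions exist. Divide through by 6: 46x ≡ 168 (mod 201).
Now find 46⁻¹ mod 201:
201 = 4·46 + 17
46 = 2·17 + 12
17 = 1·12 + 5
12 = 2·5 + 2
5 = 2·2 + 1
2 = 2·1 + 0
Back-substitute:
1 = 5 − 2·2
1 = −2·12 + 5·5
1 = 5·17 − 7·12
1 = −7·46 + 19·17
1 = 19·201 − 83·46
So 46·(-83) ≡ 1 (mod 201), i.e. 46⁻¹ ≡ 118.
Then x ≡ 118·168 ≡ 126 (mod 201); the smallest non-negative solution is x = 126.

126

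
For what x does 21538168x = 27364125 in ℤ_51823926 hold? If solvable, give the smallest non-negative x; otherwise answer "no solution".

no solution

gcd(21538168, 51823926):
51823926 = 2·21538168 + 8747590
21538168 = 2·8747590 + 4042988
8747590 = 2·4042988 + 661614
4042988 = 6·661614 + 73304
661614 = 9·73304 + 1878
73304 = 39·1878 + 62
1878 = 30·62 + 18
62 = 3·18 + 8
18 = 2·8 + 2
8 = 4·2 + 0
gcd = 2, but 2 ∤ 27364125, so the congruence has no solution.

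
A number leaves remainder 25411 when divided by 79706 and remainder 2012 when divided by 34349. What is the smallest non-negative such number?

979532445

Write x = 25411 + 79706·k. Then 79706·k ≡ 2012 − 25411 ≡ 10950 (mod 34349).
Need 79706⁻¹ mod 34349. Extended Euclid on (34349, 11008):
34349 = 3·11008 + 1325
11008 = 8·1325 + 408
1325 = 3·408 + 101
408 = 4·101 + 4
101 = 25·4 + 1
4 = 4·1 + 0
Back-substitute:
1 = 101 − 25·4
1 = −25·408 + 101·101
1 = 101·1325 − 328·408
1 = −328·11008 + 2725·1325
1 = 2725·34349 − 8503·11008
79706⁻¹ ≡ 25846 (mod 34349), so k ≡ 25846·10950 ≡ 12289 (mod 34349).
x = 25411 + 79706·12289 = 979532445.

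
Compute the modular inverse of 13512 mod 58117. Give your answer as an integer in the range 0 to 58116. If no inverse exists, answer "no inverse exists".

7170

Apply the Euclidean algorithm to 58117 and 13512:
58117 = 4×13512 + 4069
13512 = 3×4069 + 1305
4069 = 3×1305 + 154
1305 = 8×154 + 73
154 = 2×73 + 8
73 = 9×8 + 1
8 = 8×1 + 0
Since gcd(13512, 58117) = 1, back-substitute to write 1 as a combination:
1 = 73 − 9·8
1 = −9·154 + 19·73
1 = 19·1305 − 161·154
1 = −161·4069 + 502·1305
1 = 502·13512 − 1667·4069
1 = −1667·58117 + 7170·13512
So 13512·7170 ≡ 1 (mod 58117).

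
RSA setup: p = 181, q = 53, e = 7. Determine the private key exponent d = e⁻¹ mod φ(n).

φ(n) = (p−1)(q−1) = 180·52 = 9360.
Need d with 7·d ≡ 1 (mod 9360). Apply the extended Euclidean algorithm:
9360 = 1337×7 + 1
7 = 7×1 + 0
Back-substitute:
1 = 9360 − 1337·7
So 7·(-1337) ≡ 1 (mod 9360), hence d ≡ -1337 ≡ 8023 (mod 9360).

8023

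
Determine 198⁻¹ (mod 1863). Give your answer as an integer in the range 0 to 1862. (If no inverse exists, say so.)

no inverse exists

Euclidean algorithm on 1863, 198:
1863 = 9×198 + 81
198 = 2×81 + 36
81 = 2×36 + 9
36 = 4×9 + 0
gcd(198, 1863) = 9 ≠ 1, so 198 has no multiplicative inverse modulo 1863.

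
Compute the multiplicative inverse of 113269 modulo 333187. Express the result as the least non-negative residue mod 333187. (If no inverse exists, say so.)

gcd(333187, 113269) by repeated division:
333187 = 2×113269 + 106649
113269 = 1×106649 + 6620
106649 = 16×6620 + 729
6620 = 9×729 + 59
729 = 12×59 + 21
59 = 2×21 + 17
21 = 1×17 + 4
17 = 4×4 + 1
4 = 4×1 + 0
Since gcd(113269, 333187) = 1, back-substitute to write 1 as a combination:
1 = 17 − 4·4
1 = −4·21 + 5·17
1 = 5·59 − 14·21
1 = −14·729 + 173·59
1 = 173·6620 − 1571·729
1 = −1571·106649 + 25309·6620
1 = 25309·113269 − 26880·106649
1 = −26880·333187 + 79069·113269
So 113269·79069 ≡ 1 (mod 333187).

79069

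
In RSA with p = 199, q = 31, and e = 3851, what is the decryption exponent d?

1871

φ(n) = (p−1)(q−1) = 198·30 = 5940.
Need d with 3851·d ≡ 1 (mod 5940). Apply the extended Euclidean algorithm:
5940 = 1*3851 + 2089
3851 = 1*2089 + 1762
2089 = 1*1762 + 327
1762 = 5*327 + 127
327 = 2*127 + 73
127 = 1*73 + 54
73 = 1*54 + 19
54 = 2*19 + 16
19 = 1*16 + 3
16 = 5*3 + 1
3 = 3*1 + 0
Back-substitute:
1 = 16 − 5·3
1 = −5·19 + 6·16
1 = 6·54 − 17·19
1 = −17·73 + 23·54
1 = 23·127 − 40·73
1 = −40·327 + 103·127
1 = 103·1762 − 555·327
1 = −555·2089 + 658·1762
1 = 658·3851 − 1213·2089
1 = −1213·5940 + 1871·3851
So 3851·1871 ≡ 1 (mod 5940), hence d = 1871.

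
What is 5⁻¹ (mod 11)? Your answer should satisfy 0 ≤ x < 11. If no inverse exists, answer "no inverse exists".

9

gcd(11, 5) by repeated division:
11 = 2×5 + 1
5 = 5×1 + 0
The gcd is 1. Working backward:
1 = 11 − 2·5
Hence 5⁻¹ ≡ -2 ≡ 9 (mod 11).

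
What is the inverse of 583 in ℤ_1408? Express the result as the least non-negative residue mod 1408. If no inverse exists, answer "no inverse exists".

no inverse exists

Compute gcd(583, 1408):
1408 = 2*583 + 242
583 = 2*242 + 99
242 = 2*99 + 44
99 = 2*44 + 11
44 = 4*11 + 0
Since gcd = 11 > 1, 583 is not a unit mod 1408.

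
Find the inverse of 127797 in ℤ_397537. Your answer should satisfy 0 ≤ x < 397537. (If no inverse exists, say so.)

283132

Extended Euclidean algorithm:
397537 = 3×127797 + 14146
127797 = 9×14146 + 483
14146 = 29×483 + 139
483 = 3×139 + 66
139 = 2×66 + 7
66 = 9×7 + 3
7 = 2×3 + 1
3 = 3×1 + 0
The gcd is 1. Working backward:
1 = 7 − 2·3
1 = −2·66 + 19·7
1 = 19·139 − 40·66
1 = −40·483 + 139·139
1 = 139·14146 − 4071·483
1 = −4071·127797 + 36778·14146
1 = 36778·397537 − 114405·127797
Thus 127797·(-114405) ≡ 1 (mod 397537); reducing, -114405 mod 397537 = 283132.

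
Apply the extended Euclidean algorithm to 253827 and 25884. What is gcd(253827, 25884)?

Apply Euclid's algorithm to 253827 and 25884:
253827 = 9·25884 + 20871
25884 = 1·20871 + 5013
20871 = 4·5013 + 819
5013 = 6·819 + 99
819 = 8·99 + 27
99 = 3·27 + 18
27 = 1·18 + 9
18 = 2·9 + 0
gcd(253827, 25884) = 9.
Express as a combination:
9 = 27 − 18
9 = −99 + 4·27
9 = 4·819 − 33·99
9 = −33·5013 + 202·819
9 = 202·20871 − 841·5013
9 = −841·25884 + 1043·20871
9 = 1043·253827 − 10228·25884
So 9 = (1043)·253827 + (-10228)·25884.

9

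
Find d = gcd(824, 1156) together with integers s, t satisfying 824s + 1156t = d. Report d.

4

Apply Euclid's algorithm to 1156 and 824:
1156 = 1·824 + 332
824 = 2·332 + 160
332 = 2·160 + 12
160 = 13·12 + 4
12 = 3·4 + 0
gcd(824, 1156) = 4.
Back-substituting:
4 = 160 − 13·12
4 = −13·332 + 27·160
4 = 27·824 − 67·332
4 = −67·1156 + 94·824
So 4 = (-67)·1156 + (94)·824.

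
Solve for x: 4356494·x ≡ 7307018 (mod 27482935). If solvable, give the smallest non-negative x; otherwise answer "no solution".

First find gcd(4356494, 27482935):
27482935 = 6×4356494 + 1343971
4356494 = 3×1343971 + 324581
1343971 = 4×324581 + 45647
324581 = 7×45647 + 5052
45647 = 9×5052 + 179
5052 = 28×179 + 40
179 = 4×40 + 19
40 = 2×19 + 2
19 = 9×2 + 1
2 = 2×1 + 0
gcd = 1, so a unique solution mod 27482935 exists.
Back-substitute for the Bézout coefficients:
1 = 19 − 9·2
1 = −9·40 + 19·19
1 = 19·179 − 85·40
1 = −85·5052 + 2399·179
1 = 2399·45647 − 21676·5052
1 = −21676·324581 + 154131·45647
1 = 154131·1343971 − 638200·324581
1 = −638200·4356494 + 2068731·1343971
1 = 2068731·27482935 − 13050586·4356494
So 4356494·(-13050586) ≡ 1 (mod 27482935), giving 4356494⁻¹ ≡ 14432349.
x ≡ 4356494⁻¹·7307018 ≡ 14432349·7307018 ≡ 25675022 (mod 27482935).

25675022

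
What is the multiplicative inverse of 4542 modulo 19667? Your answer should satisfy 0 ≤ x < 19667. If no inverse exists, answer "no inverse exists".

gcd(19667, 4542) by repeated division:
19667 = 4×4542 + 1499
4542 = 3×1499 + 45
1499 = 33×45 + 14
45 = 3×14 + 3
14 = 4×3 + 2
3 = 1×2 + 1
2 = 2×1 + 0
Since gcd(4542, 19667) = 1, back-substitute to write 1 as a combination:
1 = 3 − 2
1 = −14 + 5·3
1 = 5·45 − 16·14
1 = −16·1499 + 533·45
1 = 533·4542 − 1615·1499
1 = −1615·19667 + 6993·4542
So 4542·6993 ≡ 1 (mod 19667).

6993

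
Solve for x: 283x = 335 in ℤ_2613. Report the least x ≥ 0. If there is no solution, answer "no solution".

1340

First find gcd(283, 2613):
2613 = 9*283 + 66
283 = 4*66 + 19
66 = 3*19 + 9
19 = 2*9 + 1
9 = 9*1 + 0
gcd = 1, so a unique solution mod 2613 exists.
Back-substitute for the Bézout coefficients:
1 = 19 − 2·9
1 = −2·66 + 7·19
1 = 7·283 − 30·66
1 = −30·2613 + 277·283
So 283·(277) ≡ 1 (mod 2613), giving 283⁻¹ ≡ 277.
x ≡ 283⁻¹·335 ≡ 277·335 ≡ 1340 (mod 2613).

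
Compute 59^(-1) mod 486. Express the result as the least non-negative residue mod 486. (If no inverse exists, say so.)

173

Apply the Euclidean algorithm to 486 and 59:
486 = 8×59 + 14
59 = 4×14 + 3
14 = 4×3 + 2
3 = 1×2 + 1
2 = 2×1 + 0
Since gcd(59, 486) = 1, back-substitute to write 1 as a combination:
1 = 3 − 2
1 = −14 + 5·3
1 = 5·59 − 21·14
1 = −21·486 + 173·59
So 59·173 ≡ 1 (mod 486).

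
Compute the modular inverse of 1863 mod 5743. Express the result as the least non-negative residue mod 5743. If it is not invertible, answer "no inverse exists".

4214

Run Euclid on (5743, 1863):
5743 = 3×1863 + 154
1863 = 12×154 + 15
154 = 10×15 + 4
15 = 3×4 + 3
4 = 1×3 + 1
3 = 3×1 + 0
Since gcd(1863, 5743) = 1, back-substitute to write 1 as a combination:
1 = 4 − 3
1 = −15 + 4·4
1 = 4·154 − 41·15
1 = −41·1863 + 496·154
1 = 496·5743 − 1529·1863
So 1863·(-1529) ≡ 1 (mod 5743), and -1529 ≡ 4214 (mod 5743).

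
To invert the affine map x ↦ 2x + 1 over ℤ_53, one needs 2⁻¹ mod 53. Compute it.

Extended Euclidean algorithm:
53 = 26*2 + 1
2 = 2*1 + 0
Since gcd(2, 53) = 1, back-substitute to write 1 as a combination:
1 = 53 − 26·2
Hence 2⁻¹ ≡ -26 ≡ 27 (mod 53).

27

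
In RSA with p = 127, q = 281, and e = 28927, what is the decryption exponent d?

14383

φ(n) = (p−1)(q−1) = 126·280 = 35280.
Need d with 28927·d ≡ 1 (mod 35280). Apply the extended Euclidean algorithm:
35280 = 1·28927 + 6353
28927 = 4·6353 + 3515
6353 = 1·3515 + 2838
3515 = 1·2838 + 677
2838 = 4·677 + 130
677 = 5·130 + 27
130 = 4·27 + 22
27 = 1·22 + 5
22 = 4·5 + 2
5 = 2·2 + 1
2 = 2·1 + 0
Back-substitute:
1 = 5 − 2·2
1 = −2·22 + 9·5
1 = 9·27 − 11·22
1 = −11·130 + 53·27
1 = 53·677 − 276·130
1 = −276·2838 + 1157·677
1 = 1157·3515 − 1433·2838
1 = −1433·6353 + 2590·3515
1 = 2590·28927 − 11793·6353
1 = −11793·35280 + 14383·28927
So 28927·14383 ≡ 1 (mod 35280), hence d = 14383.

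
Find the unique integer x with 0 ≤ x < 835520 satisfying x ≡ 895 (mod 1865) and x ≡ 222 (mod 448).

Write x = 895 + 1865·k. Then 1865·k ≡ 222 − 895 ≡ 223 (mod 448).
Need 1865⁻¹ mod 448. Extended Euclid on (448, 73):
448 = 6×73 + 10
73 = 7×10 + 3
10 = 3×3 + 1
3 = 3×1 + 0
Back-substitute:
1 = 10 − 3·3
1 = −3·73 + 22·10
1 = 22·448 − 135·73
1865⁻¹ ≡ 313 (mod 448), so k ≡ 313·223 ≡ 359 (mod 448).
x = 895 + 1865·359 = 670430.

670430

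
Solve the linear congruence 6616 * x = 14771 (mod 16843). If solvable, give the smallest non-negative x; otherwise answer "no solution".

11079

First find gcd(6616, 16843):
16843 = 2·6616 + 3611
6616 = 1·3611 + 3005
3611 = 1·3005 + 606
3005 = 4·606 + 581
606 = 1·581 + 25
581 = 23·25 + 6
25 = 4·6 + 1
6 = 6·1 + 0
gcd = 1, so a unique solution mod 16843 exists.
Back-substitute for the Bézout coefficients:
1 = 25 − 4·6
1 = −4·581 + 93·25
1 = 93·606 − 97·581
1 = −97·3005 + 481·606
1 = 481·3611 − 578·3005
1 = −578·6616 + 1059·3611
1 = 1059·16843 − 2696·6616
So 6616·(-2696) ≡ 1 (mod 16843), giving 6616⁻¹ ≡ 14147.
x ≡ 6616⁻¹·14771 ≡ 14147·14771 ≡ 11079 (mod 16843).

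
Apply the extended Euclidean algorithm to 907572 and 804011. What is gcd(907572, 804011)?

1

Repeated division:
907572 = 1*804011 + 103561
804011 = 7*103561 + 79084
103561 = 1*79084 + 24477
79084 = 3*24477 + 5653
24477 = 4*5653 + 1865
5653 = 3*1865 + 58
1865 = 32*58 + 9
58 = 6*9 + 4
9 = 2*4 + 1
4 = 4*1 + 0
gcd(907572, 804011) = 1.
Working backward:
1 = 9 − 2·4
1 = −2·58 + 13·9
1 = 13·1865 − 418·58
1 = −418·5653 + 1267·1865
1 = 1267·24477 − 5486·5653
1 = −5486·79084 + 17725·24477
1 = 17725·103561 − 23211·79084
1 = −23211·804011 + 180202·103561
1 = 180202·907572 − 203413·804011
So 1 = (180202)·907572 + (-203413)·804011.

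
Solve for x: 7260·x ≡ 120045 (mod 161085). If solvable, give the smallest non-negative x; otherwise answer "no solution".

6562

First find gcd(7260, 161085):
161085 = 22·7260 + 1365
7260 = 5·1365 + 435
1365 = 3·435 + 60
435 = 7·60 + 15
60 = 4·15 + 0
gcd = 15 and 15 | 120045, so solutions exist. Divide through by 15: 484x ≡ 8003 (mod 10739).
Now find 484⁻¹ mod 10739:
10739 = 22*484 + 91
484 = 5*91 + 29
91 = 3*29 + 4
29 = 7*4 + 1
4 = 4*1 + 0
Back-substitute:
1 = 29 − 7·4
1 = −7·91 + 22·29
1 = 22·484 − 117·91
1 = −117·10739 + 2596·484
So 484⁻¹ ≡ 2596 (mod 10739).
Then x ≡ 2596·8003 ≡ 6562 (mod 10739); the smallest non-negative solution is x = 6562.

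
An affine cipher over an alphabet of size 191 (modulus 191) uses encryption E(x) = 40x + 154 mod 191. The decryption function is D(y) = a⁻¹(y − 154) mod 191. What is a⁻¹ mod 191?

43

Extended Euclidean algorithm:
191 = 4×40 + 31
40 = 1×31 + 9
31 = 3×9 + 4
9 = 2×4 + 1
4 = 4×1 + 0
gcd = 1, so the inverse exists. Back-substitute:
1 = 9 − 2·4
1 = −2·31 + 7·9
1 = 7·40 − 9·31
1 = −9·191 + 43·40
So 40·43 ≡ 1 (mod 191).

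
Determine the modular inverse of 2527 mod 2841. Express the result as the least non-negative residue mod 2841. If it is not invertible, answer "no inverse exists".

190

Run Euclid on (2841, 2527):
2841 = 1*2527 + 314
2527 = 8*314 + 15
314 = 20*15 + 14
15 = 1*14 + 1
14 = 14*1 + 0
gcd = 1, so the inverse exists. Back-substitute:
1 = 15 − 14
1 = −314 + 21·15
1 = 21·2527 − 169·314
1 = −169·2841 + 190·2527
So 2527·190 ≡ 1 (mod 2841).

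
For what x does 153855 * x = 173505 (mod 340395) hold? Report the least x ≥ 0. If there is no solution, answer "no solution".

First find gcd(153855, 340395):
340395 = 2×153855 + 32685
153855 = 4×32685 + 23115
32685 = 1×23115 + 9570
23115 = 2×9570 + 3975
9570 = 2×3975 + 1620
3975 = 2×1620 + 735
1620 = 2×735 + 150
735 = 4×150 + 135
150 = 1×135 + 15
135 = 9×15 + 0
gcd = 15 and 15 | 173505, so solutions exist. Divide through by 15: 10257x ≡ 11567 (mod 22693).
Now find 10257⁻¹ mod 22693:
22693 = 2*10257 + 2179
10257 = 4*2179 + 1541
2179 = 1*1541 + 638
1541 = 2*638 + 265
638 = 2*265 + 108
265 = 2*108 + 49
108 = 2*49 + 10
49 = 4*10 + 9
10 = 1*9 + 1
9 = 9*1 + 0
Back-substitute:
1 = 10 − 9
1 = −49 + 5·10
1 = 5·108 − 11·49
1 = −11·265 + 27·108
1 = 27·638 − 65·265
1 = −65·1541 + 157·638
1 = 157·2179 − 222·1541
1 = −222·10257 + 1045·2179
1 = 1045·22693 − 2312·10257
So 10257·(-2312) ≡ 1 (mod 22693), i.e. 10257⁻¹ ≡ 20381.
Then x ≡ 20381·11567 ≡ 12143 (mod 22693); the smallest non-negative solution is x = 12143.

12143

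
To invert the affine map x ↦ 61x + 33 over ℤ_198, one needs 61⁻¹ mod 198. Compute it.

Apply the Euclidean algorithm to 198 and 61:
198 = 3*61 + 15
61 = 4*15 + 1
15 = 15*1 + 0
The gcd is 1. Working backward:
1 = 61 − 4·15
1 = −4·198 + 13·61
So 61·13 ≡ 1 (mod 198).

13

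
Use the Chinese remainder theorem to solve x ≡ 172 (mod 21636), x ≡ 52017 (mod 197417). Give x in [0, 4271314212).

286504084

Write x = 172 + 21636·k. Then 21636·k ≡ 52017 − 172 ≡ 51845 (mod 197417).
Need 21636⁻¹ mod 197417. Extended Euclid on (197417, 21636):
197417 = 9*21636 + 2693
21636 = 8*2693 + 92
2693 = 29*92 + 25
92 = 3*25 + 17
25 = 1*17 + 8
17 = 2*8 + 1
8 = 8*1 + 0
Back-substitute:
1 = 17 − 2·8
1 = −2·25 + 3·17
1 = 3·92 − 11·25
1 = −11·2693 + 322·92
1 = 322·21636 − 2587·2693
1 = −2587·197417 + 23605·21636
21636⁻¹ ≡ 23605 (mod 197417), so k ≡ 23605·51845 ≡ 13242 (mod 197417).
x = 172 + 21636·13242 = 286504084.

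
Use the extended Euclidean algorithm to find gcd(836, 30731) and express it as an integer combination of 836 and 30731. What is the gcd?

Apply Euclid's algorithm to 30731 and 836:
30731 = 36*836 + 635
836 = 1*635 + 201
635 = 3*201 + 32
201 = 6*32 + 9
32 = 3*9 + 5
9 = 1*5 + 4
5 = 1*4 + 1
4 = 4*1 + 0
gcd(836, 30731) = 1.
Working backward:
1 = 5 − 4
1 = −9 + 2·5
1 = 2·32 − 7·9
1 = −7·201 + 44·32
1 = 44·635 − 139·201
1 = −139·836 + 183·635
1 = 183·30731 − 6727·836
So 1 = (183)·30731 + (-6727)·836.

1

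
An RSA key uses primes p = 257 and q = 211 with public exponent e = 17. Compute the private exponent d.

φ(n) = (p−1)(q−1) = 256·210 = 53760.
Need d with 17·d ≡ 1 (mod 53760). Apply the extended Euclidean algorithm:
53760 = 3162·17 + 6
17 = 2·6 + 5
6 = 1·5 + 1
5 = 5·1 + 0
Back-substitute:
1 = 6 − 5
1 = −17 + 3·6
1 = 3·53760 − 9487·17
So 17·(-9487) ≡ 1 (mod 53760), hence d ≡ -9487 ≡ 44273 (mod 53760).

44273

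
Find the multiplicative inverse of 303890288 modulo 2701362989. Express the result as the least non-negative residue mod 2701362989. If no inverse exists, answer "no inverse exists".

no inverse exists

Compute gcd(303890288, 2701362989):
2701362989 = 8·303890288 + 270240685
303890288 = 1·270240685 + 33649603
270240685 = 8·33649603 + 1043861
33649603 = 32·1043861 + 246051
1043861 = 4·246051 + 59657
246051 = 4·59657 + 7423
59657 = 8·7423 + 273
7423 = 27·273 + 52
273 = 5·52 + 13
52 = 4·13 + 0
Since gcd = 13 > 1, 303890288 is not a unit mod 2701362989.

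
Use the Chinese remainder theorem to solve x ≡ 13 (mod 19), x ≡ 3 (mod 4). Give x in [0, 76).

51

Write x = 13 + 19·k. Then 19·k ≡ 3 − 13 ≡ 2 (mod 4).
Need 19⁻¹ mod 4. Extended Euclid on (4, 3):
4 = 1·3 + 1
3 = 3·1 + 0
Back-substitute:
1 = 4 − 3
19⁻¹ ≡ 3 (mod 4), so k ≡ 3·2 ≡ 2 (mod 4).
x = 13 + 19·2 = 51.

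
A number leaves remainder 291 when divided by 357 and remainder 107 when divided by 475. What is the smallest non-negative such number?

138807

Write x = 291 + 357·k. Then 357·k ≡ 107 − 291 ≡ 291 (mod 475).
Need 357⁻¹ mod 475. Extended Euclid on (475, 357):
475 = 1*357 + 118
357 = 3*118 + 3
118 = 39*3 + 1
3 = 3*1 + 0
Back-substitute:
1 = 118 − 39·3
1 = −39·357 + 118·118
1 = 118·475 − 157·357
357⁻¹ ≡ 318 (mod 475), so k ≡ 318·291 ≡ 388 (mod 475).
x = 291 + 357·388 = 138807.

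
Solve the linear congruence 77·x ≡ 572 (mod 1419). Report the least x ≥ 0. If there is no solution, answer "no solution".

First find gcd(77, 1419):
1419 = 18*77 + 33
77 = 2*33 + 11
33 = 3*11 + 0
gcd = 11 and 11 | 572, so solutions exist. Divide through by 11: 7x ≡ 52 (mod 129).
Now find 7⁻¹ mod 129:
129 = 18*7 + 3
7 = 2*3 + 1
3 = 3*1 + 0
Back-substitute:
1 = 7 − 2·3
1 = −2·129 + 37·7
So 7⁻¹ ≡ 37 (mod 129).
Then x ≡ 37·52 ≡ 118 (mod 129); the smallest non-negative solution is x = 118.

118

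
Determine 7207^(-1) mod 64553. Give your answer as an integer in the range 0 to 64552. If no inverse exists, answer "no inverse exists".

Extended Euclidean algorithm:
64553 = 8×7207 + 6897
7207 = 1×6897 + 310
6897 = 22×310 + 77
310 = 4×77 + 2
77 = 38×2 + 1
2 = 2×1 + 0
gcd = 1, so the inverse exists. Back-substitute:
1 = 77 − 38·2
1 = −38·310 + 153·77
1 = 153·6897 − 3404·310
1 = −3404·7207 + 3557·6897
1 = 3557·64553 − 31860·7207
Thus 7207·(-31860) ≡ 1 (mod 64553); reducing, -31860 mod 64553 = 32693.

32693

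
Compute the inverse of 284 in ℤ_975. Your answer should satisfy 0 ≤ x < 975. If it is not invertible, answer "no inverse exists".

Run Euclid on (975, 284):
975 = 3*284 + 123
284 = 2*123 + 38
123 = 3*38 + 9
38 = 4*9 + 2
9 = 4*2 + 1
2 = 2*1 + 0
gcd = 1, so the inverse exists. Back-substitute:
1 = 9 − 4·2
1 = −4·38 + 17·9
1 = 17·123 − 55·38
1 = −55·284 + 127·123
1 = 127·975 − 436·284
Hence 284⁻¹ ≡ -436 ≡ 539 (mod 975).

539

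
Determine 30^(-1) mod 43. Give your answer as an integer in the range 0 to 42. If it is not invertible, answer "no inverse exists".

gcd(43, 30) by repeated division:
43 = 1*30 + 13
30 = 2*13 + 4
13 = 3*4 + 1
4 = 4*1 + 0
gcd = 1, so the inverse exists. Back-substitute:
1 = 13 − 3·4
1 = −3·30 + 7·13
1 = 7·43 − 10·30
So 30·(-10) ≡ 1 (mod 43), and -10 ≡ 33 (mod 43).

33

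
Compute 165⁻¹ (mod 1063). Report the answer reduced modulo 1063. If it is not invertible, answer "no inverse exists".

Extended Euclidean algorithm:
1063 = 6·165 + 73
165 = 2·73 + 19
73 = 3·19 + 16
19 = 1·16 + 3
16 = 5·3 + 1
3 = 3·1 + 0
The gcd is 1. Working backward:
1 = 16 − 5·3
1 = −5·19 + 6·16
1 = 6·73 − 23·19
1 = −23·165 + 52·73
1 = 52·1063 − 335·165
Thus 165·(-335) ≡ 1 (mod 1063); reducing, -335 mod 1063 = 728.

728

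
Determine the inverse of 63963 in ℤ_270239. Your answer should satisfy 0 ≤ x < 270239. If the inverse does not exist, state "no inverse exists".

gcd(270239, 63963) by repeated division:
270239 = 4*63963 + 14387
63963 = 4*14387 + 6415
14387 = 2*6415 + 1557
6415 = 4*1557 + 187
1557 = 8*187 + 61
187 = 3*61 + 4
61 = 15*4 + 1
4 = 4*1 + 0
The gcd is 1. Working backward:
1 = 61 − 15·4
1 = −15·187 + 46·61
1 = 46·1557 − 383·187
1 = −383·6415 + 1578·1557
1 = 1578·14387 − 3539·6415
1 = −3539·63963 + 15734·14387
1 = 15734·270239 − 66475·63963
So 63963·(-66475) ≡ 1 (mod 270239), and -66475 ≡ 203764 (mod 270239).

203764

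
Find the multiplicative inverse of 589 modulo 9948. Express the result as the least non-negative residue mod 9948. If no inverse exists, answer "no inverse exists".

2449

Extended Euclidean algorithm:
9948 = 16·589 + 524
589 = 1·524 + 65
524 = 8·65 + 4
65 = 16·4 + 1
4 = 4·1 + 0
gcd = 1, so the inverse exists. Back-substitute:
1 = 65 − 16·4
1 = −16·524 + 129·65
1 = 129·589 − 145·524
1 = −145·9948 + 2449·589
So 589·2449 ≡ 1 (mod 9948).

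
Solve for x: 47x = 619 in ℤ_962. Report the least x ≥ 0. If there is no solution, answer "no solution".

443

First find gcd(47, 962):
962 = 20·47 + 22
47 = 2·22 + 3
22 = 7·3 + 1
3 = 3·1 + 0
gcd = 1, so a unique solution mod 962 exists.
Back-substitute for the Bézout coefficients:
1 = 22 − 7·3
1 = −7·47 + 15·22
1 = 15·962 − 307·47
So 47·(-307) ≡ 1 (mod 962), giving 47⁻¹ ≡ 655.
x ≡ 47⁻¹·619 ≡ 655·619 ≡ 443 (mod 962).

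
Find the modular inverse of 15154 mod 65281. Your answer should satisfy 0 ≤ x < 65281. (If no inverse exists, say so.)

63028

Extended Euclidean algorithm:
65281 = 4*15154 + 4665
15154 = 3*4665 + 1159
4665 = 4*1159 + 29
1159 = 39*29 + 28
29 = 1*28 + 1
28 = 28*1 + 0
The gcd is 1. Working backward:
1 = 29 − 28
1 = −1159 + 40·29
1 = 40·4665 − 161·1159
1 = −161·15154 + 523·4665
1 = 523·65281 − 2253·15154
So 15154·(-2253) ≡ 1 (mod 65281), and -2253 ≡ 63028 (mod 65281).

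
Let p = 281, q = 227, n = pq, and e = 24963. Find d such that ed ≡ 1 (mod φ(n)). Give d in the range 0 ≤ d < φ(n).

φ(n) = (p−1)(q−1) = 280·226 = 63280.
Need d with 24963·d ≡ 1 (mod 63280). Apply the extended Euclidean algorithm:
63280 = 2·24963 + 13354
24963 = 1·13354 + 11609
13354 = 1·11609 + 1745
11609 = 6·1745 + 1139
1745 = 1·1139 + 606
1139 = 1·606 + 533
606 = 1·533 + 73
533 = 7·73 + 22
73 = 3·22 + 7
22 = 3·7 + 1
7 = 7·1 + 0
Back-substitute:
1 = 22 − 3·7
1 = −3·73 + 10·22
1 = 10·533 − 73·73
1 = −73·606 + 83·533
1 = 83·1139 − 156·606
1 = −156·1745 + 239·1139
1 = 239·11609 − 1590·1745
1 = −1590·13354 + 1829·11609
1 = 1829·24963 − 3419·13354
1 = −3419·63280 + 8667·24963
So 24963·8667 ≡ 1 (mod 63280), hence d = 8667.

8667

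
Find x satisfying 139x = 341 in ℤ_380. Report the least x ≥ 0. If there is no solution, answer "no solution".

First find gcd(139, 380):
380 = 2·139 + 102
139 = 1·102 + 37
102 = 2·37 + 28
37 = 1·28 + 9
28 = 3·9 + 1
9 = 9·1 + 0
gcd = 1, so a unique solution mod 380 exists.
Back-substitute for the Bézout coefficients:
1 = 28 − 3·9
1 = −3·37 + 4·28
1 = 4·102 − 11·37
1 = −11·139 + 15·102
1 = 15·380 − 41·139
So 139·(-41) ≡ 1 (mod 380), giving 139⁻¹ ≡ 339.
x ≡ 139⁻¹·341 ≡ 339·341 ≡ 79 (mod 380).

79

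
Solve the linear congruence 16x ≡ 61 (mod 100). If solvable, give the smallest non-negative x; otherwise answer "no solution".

gcd(16, 100):
100 = 6*16 + 4
16 = 4*4 + 0
gcd = 4, but 4 ∤ 61, so the congruence has no solution.

no solution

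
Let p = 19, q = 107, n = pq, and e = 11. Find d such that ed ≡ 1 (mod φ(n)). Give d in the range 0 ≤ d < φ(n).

φ(n) = (p−1)(q−1) = 18·106 = 1908.
Need d with 11·d ≡ 1 (mod 1908). Apply the extended Euclidean algorithm:
1908 = 173×11 + 5
11 = 2×5 + 1
5 = 5×1 + 0
Back-substitute:
1 = 11 − 2·5
1 = −2·1908 + 347·11
So 11·347 ≡ 1 (mod 1908), hence d = 347.

347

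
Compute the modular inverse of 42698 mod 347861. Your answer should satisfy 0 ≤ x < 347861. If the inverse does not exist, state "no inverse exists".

265731

gcd(347861, 42698) by repeated division:
347861 = 8·42698 + 6277
42698 = 6·6277 + 5036
6277 = 1·5036 + 1241
5036 = 4·1241 + 72
1241 = 17·72 + 17
72 = 4·17 + 4
17 = 4·4 + 1
4 = 4·1 + 0
The gcd is 1. Working backward:
1 = 17 − 4·4
1 = −4·72 + 17·17
1 = 17·1241 − 293·72
1 = −293·5036 + 1189·1241
1 = 1189·6277 − 1482·5036
1 = −1482·42698 + 10081·6277
1 = 10081·347861 − 82130·42698
Thus 42698·(-82130) ≡ 1 (mod 347861); reducing, -82130 mod 347861 = 265731.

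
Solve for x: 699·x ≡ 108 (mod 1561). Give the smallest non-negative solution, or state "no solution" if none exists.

851

First find gcd(699, 1561):
1561 = 2·699 + 163
699 = 4·163 + 47
163 = 3·47 + 22
47 = 2·22 + 3
22 = 7·3 + 1
3 = 3·1 + 0
gcd = 1, so a unique solution mod 1561 exists.
Back-substitute for the Bézout coefficients:
1 = 22 − 7·3
1 = −7·47 + 15·22
1 = 15·163 − 52·47
1 = −52·699 + 223·163
1 = 223·1561 − 498·699
So 699·(-498) ≡ 1 (mod 1561), giving 699⁻¹ ≡ 1063.
x ≡ 699⁻¹·108 ≡ 1063·108 ≡ 851 (mod 1561).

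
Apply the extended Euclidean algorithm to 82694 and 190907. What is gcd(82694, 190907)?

Euclidean algorithm:
190907 = 2*82694 + 25519
82694 = 3*25519 + 6137
25519 = 4*6137 + 971
6137 = 6*971 + 311
971 = 3*311 + 38
311 = 8*38 + 7
38 = 5*7 + 3
7 = 2*3 + 1
3 = 3*1 + 0
gcd(82694, 190907) = 1.
Express as a combination:
1 = 7 − 2·3
1 = −2·38 + 11·7
1 = 11·311 − 90·38
1 = −90·971 + 281·311
1 = 281·6137 − 1776·971
1 = −1776·25519 + 7385·6137
1 = 7385·82694 − 23931·25519
1 = −23931·190907 + 55247·82694
So 1 = (-23931)·190907 + (55247)·82694.

1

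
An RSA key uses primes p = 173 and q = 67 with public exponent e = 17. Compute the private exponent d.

8681

φ(n) = (p−1)(q−1) = 172·66 = 11352.
Need d with 17·d ≡ 1 (mod 11352). Apply the extended Euclidean algorithm:
11352 = 667*17 + 13
17 = 1*13 + 4
13 = 3*4 + 1
4 = 4*1 + 0
Back-substitute:
1 = 13 − 3·4
1 = −3·17 + 4·13
1 = 4·11352 − 2671·17
So 17·(-2671) ≡ 1 (mod 11352), hence d ≡ -2671 ≡ 8681 (mod 11352).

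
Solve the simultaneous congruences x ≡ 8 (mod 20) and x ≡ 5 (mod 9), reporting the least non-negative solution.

Write x = 8 + 20·k. Then 20·k ≡ 5 − 8 ≡ 6 (mod 9).
Need 20⁻¹ mod 9. Extended Euclid on (9, 2):
9 = 4*2 + 1
2 = 2*1 + 0
Back-substitute:
1 = 9 − 4·2
20⁻¹ ≡ 5 (mod 9), so k ≡ 5·6 ≡ 3 (mod 9).
x = 8 + 20·3 = 68.

68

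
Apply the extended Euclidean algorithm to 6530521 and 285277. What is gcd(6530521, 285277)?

1

Euclidean algorithm:
6530521 = 22·285277 + 254427
285277 = 1·254427 + 30850
254427 = 8·30850 + 7627
30850 = 4·7627 + 342
7627 = 22·342 + 103
342 = 3·103 + 33
103 = 3·33 + 4
33 = 8·4 + 1
4 = 4·1 + 0
gcd(6530521, 285277) = 1.
Working backward:
1 = 33 − 8·4
1 = −8·103 + 25·33
1 = 25·342 − 83·103
1 = −83·7627 + 1851·342
1 = 1851·30850 − 7487·7627
1 = −7487·254427 + 61747·30850
1 = 61747·285277 − 69234·254427
1 = −69234·6530521 + 1584895·285277
So 1 = (-69234)·6530521 + (1584895)·285277.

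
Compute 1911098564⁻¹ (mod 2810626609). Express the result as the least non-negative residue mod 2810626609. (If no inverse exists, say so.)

gcd(2810626609, 1911098564) by repeated division:
2810626609 = 1*1911098564 + 899528045
1911098564 = 2*899528045 + 112042474
899528045 = 8*112042474 + 3188253
112042474 = 35*3188253 + 453619
3188253 = 7*453619 + 12920
453619 = 35*12920 + 1419
12920 = 9*1419 + 149
1419 = 9*149 + 78
149 = 1*78 + 71
78 = 1*71 + 7
71 = 10*7 + 1
7 = 7*1 + 0
Since gcd(1911098564, 2810626609) = 1, back-substitute to write 1 as a combination:
1 = 71 − 10·7
1 = −10·78 + 11·71
1 = 11·149 − 21·78
1 = −21·1419 + 200·149
1 = 200·12920 − 1821·1419
1 = −1821·453619 + 63935·12920
1 = 63935·3188253 − 449366·453619
1 = −449366·112042474 + 15791745·3188253
1 = 15791745·899528045 − 126783326·112042474
1 = −126783326·1911098564 + 269358397·899528045
1 = 269358397·2810626609 − 396141723·1911098564
Thus 1911098564·(-396141723) ≡ 1 (mod 2810626609); reducing, -396141723 mod 2810626609 = 2414484886.

2414484886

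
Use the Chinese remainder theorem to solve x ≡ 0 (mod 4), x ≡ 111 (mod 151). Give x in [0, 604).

564

Write x = 0 + 4·k. Then 4·k ≡ 111 − 0 ≡ 111 (mod 151).
Need 4⁻¹ mod 151. Extended Euclid on (151, 4):
151 = 37·4 + 3
4 = 1·3 + 1
3 = 3·1 + 0
Back-substitute:
1 = 4 − 3
1 = −151 + 38·4
4⁻¹ ≡ 38 (mod 151), so k ≡ 38·111 ≡ 141 (mod 151).
x = 0 + 4·141 = 564.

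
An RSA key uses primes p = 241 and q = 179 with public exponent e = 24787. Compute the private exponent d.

φ(n) = (p−1)(q−1) = 240·178 = 42720.
Need d with 24787·d ≡ 1 (mod 42720). Apply the extended Euclidean algorithm:
42720 = 1*24787 + 17933
24787 = 1*17933 + 6854
17933 = 2*6854 + 4225
6854 = 1*4225 + 2629
4225 = 1*2629 + 1596
2629 = 1*1596 + 1033
1596 = 1*1033 + 563
1033 = 1*563 + 470
563 = 1*470 + 93
470 = 5*93 + 5
93 = 18*5 + 3
5 = 1*3 + 2
3 = 1*2 + 1
2 = 2*1 + 0
Back-substitute:
1 = 3 − 2
1 = −5 + 2·3
1 = 2·93 − 37·5
1 = −37·470 + 187·93
1 = 187·563 − 224·470
1 = −224·1033 + 411·563
1 = 411·1596 − 635·1033
1 = −635·2629 + 1046·1596
1 = 1046·4225 − 1681·2629
1 = −1681·6854 + 2727·4225
1 = 2727·17933 − 7135·6854
1 = −7135·24787 + 9862·17933
1 = 9862·42720 − 16997·24787
So 24787·(-16997) ≡ 1 (mod 42720), hence d ≡ -16997 ≡ 25723 (mod 42720).

25723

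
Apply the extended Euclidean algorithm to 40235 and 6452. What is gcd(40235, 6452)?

1

Euclidean algorithm:
40235 = 6·6452 + 1523
6452 = 4·1523 + 360
1523 = 4·360 + 83
360 = 4·83 + 28
83 = 2·28 + 27
28 = 1·27 + 1
27 = 27·1 + 0
gcd(40235, 6452) = 1.
Express as a combination:
1 = 28 − 27
1 = −83 + 3·28
1 = 3·360 − 13·83
1 = −13·1523 + 55·360
1 = 55·6452 − 233·1523
1 = −233·40235 + 1453·6452
So 1 = (-233)·40235 + (1453)·6452.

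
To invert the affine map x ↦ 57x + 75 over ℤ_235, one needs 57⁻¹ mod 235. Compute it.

Run Euclid on (235, 57):
235 = 4×57 + 7
57 = 8×7 + 1
7 = 7×1 + 0
Since gcd(57, 235) = 1, back-substitute to write 1 as a combination:
1 = 57 − 8·7
1 = −8·235 + 33·57
So 57·33 ≡ 1 (mod 235).

33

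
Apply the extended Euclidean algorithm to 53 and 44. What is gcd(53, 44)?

Euclidean algorithm:
53 = 1*44 + 9
44 = 4*9 + 8
9 = 1*8 + 1
8 = 8*1 + 0
gcd(53, 44) = 1.
Express as a combination:
1 = 9 − 8
1 = −44 + 5·9
1 = 5·53 − 6·44
So 1 = (5)·53 + (-6)·44.

1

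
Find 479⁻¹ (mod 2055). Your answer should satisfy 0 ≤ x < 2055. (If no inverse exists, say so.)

gcd(2055, 479) by repeated division:
2055 = 4·479 + 139
479 = 3·139 + 62
139 = 2·62 + 15
62 = 4·15 + 2
15 = 7·2 + 1
2 = 2·1 + 0
The gcd is 1. Working backward:
1 = 15 − 7·2
1 = −7·62 + 29·15
1 = 29·139 − 65·62
1 = −65·479 + 224·139
1 = 224·2055 − 961·479
So 479·(-961) ≡ 1 (mod 2055), and -961 ≡ 1094 (mod 2055).

1094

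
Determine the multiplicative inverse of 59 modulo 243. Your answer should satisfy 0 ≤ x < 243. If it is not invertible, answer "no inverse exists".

Run Euclid on (243, 59):
243 = 4*59 + 7
59 = 8*7 + 3
7 = 2*3 + 1
3 = 3*1 + 0
Since gcd(59, 243) = 1, back-substitute to write 1 as a combination:
1 = 7 − 2·3
1 = −2·59 + 17·7
1 = 17·243 − 70·59
Thus 59·(-70) ≡ 1 (mod 243); reducing, -70 mod 243 = 173.

173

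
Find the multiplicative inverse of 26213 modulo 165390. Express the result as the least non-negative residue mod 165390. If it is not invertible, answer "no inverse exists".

Extended Euclidean algorithm:
165390 = 6×26213 + 8112
26213 = 3×8112 + 1877
8112 = 4×1877 + 604
1877 = 3×604 + 65
604 = 9×65 + 19
65 = 3×19 + 8
19 = 2×8 + 3
8 = 2×3 + 2
3 = 1×2 + 1
2 = 2×1 + 0
gcd = 1, so the inverse exists. Back-substitute:
1 = 3 − 2
1 = −8 + 3·3
1 = 3·19 − 7·8
1 = −7·65 + 24·19
1 = 24·604 − 223·65
1 = −223·1877 + 693·604
1 = 693·8112 − 2995·1877
1 = −2995·26213 + 9678·8112
1 = 9678·165390 − 61063·26213
So 26213·(-61063) ≡ 1 (mod 165390), and -61063 ≡ 104327 (mod 165390).

104327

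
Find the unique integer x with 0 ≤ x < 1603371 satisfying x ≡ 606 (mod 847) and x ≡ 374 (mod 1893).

751895

Write x = 606 + 847·k. Then 847·k ≡ 374 − 606 ≡ 1661 (mod 1893).
Need 847⁻¹ mod 1893. Extended Euclid on (1893, 847):
1893 = 2·847 + 199
847 = 4·199 + 51
199 = 3·51 + 46
51 = 1·46 + 5
46 = 9·5 + 1
5 = 5·1 + 0
Back-substitute:
1 = 46 − 9·5
1 = −9·51 + 10·46
1 = 10·199 − 39·51
1 = −39·847 + 166·199
1 = 166·1893 − 371·847
847⁻¹ ≡ 1522 (mod 1893), so k ≡ 1522·1661 ≡ 887 (mod 1893).
x = 606 + 847·887 = 751895.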